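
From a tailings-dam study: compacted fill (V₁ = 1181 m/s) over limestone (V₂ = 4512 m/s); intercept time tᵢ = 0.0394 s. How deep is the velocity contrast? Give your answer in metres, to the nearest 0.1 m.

θ_c = arcsin(1181/4512) = 15.17°; cos θ_c = 0.9651.
tᵢ = 2h cos θ_c/V₁ ⇒ h = tᵢ·V₁/(2 cos θ_c) = 0.0394·1181/(2·0.9651) = 24.11 m.

24.1 m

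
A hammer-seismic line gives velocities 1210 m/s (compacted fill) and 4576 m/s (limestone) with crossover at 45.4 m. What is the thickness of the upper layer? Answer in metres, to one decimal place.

17.3 m

h = (x_cross/2)·√((V₂−V₁)/(V₂+V₁)).
(V₂−V₁)/(V₂+V₁) = (4576−1210)/(4576+1210) = 0.5817; √ = 0.7627.
h = (45.4/2)·0.7627 = 17.31 m.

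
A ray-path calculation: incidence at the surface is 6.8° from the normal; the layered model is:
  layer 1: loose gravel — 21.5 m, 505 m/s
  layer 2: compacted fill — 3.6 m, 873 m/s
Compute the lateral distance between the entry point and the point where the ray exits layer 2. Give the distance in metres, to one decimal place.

Ray parameter p = sin 6.8° / 505 m/s = 2.3446e-04 s/m.
Layer 1: θ = 6.80°; offset = 21.5·tan 6.80° = 2.564 m.
Layer 2: sin θ = p·873 = 0.2047 → θ = 11.81°; offset = 3.6·tan 11.81° = 0.753 m.
Σ offsets = 3.317 m.

3.3 m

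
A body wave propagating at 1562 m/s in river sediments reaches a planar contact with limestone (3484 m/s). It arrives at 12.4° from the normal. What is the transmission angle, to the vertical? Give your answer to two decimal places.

Snell's law: sin θ₂ = (V₂/V₁)·sin θ₁ = (3484/1562)·sin 12.4° = 0.4790.
θ₂ = sin⁻¹(0.4790) = 28.62° (from vertical).

28.62°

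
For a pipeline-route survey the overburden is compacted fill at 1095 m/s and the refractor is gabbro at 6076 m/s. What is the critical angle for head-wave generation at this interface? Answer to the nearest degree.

10°

At critical incidence the refracted ray runs along the interface (θ₂ = 90°), so sin θ_c = V₁/V₂.
θ_c = arcsin(1095/6076) = arcsin 0.1802 = 10.38°.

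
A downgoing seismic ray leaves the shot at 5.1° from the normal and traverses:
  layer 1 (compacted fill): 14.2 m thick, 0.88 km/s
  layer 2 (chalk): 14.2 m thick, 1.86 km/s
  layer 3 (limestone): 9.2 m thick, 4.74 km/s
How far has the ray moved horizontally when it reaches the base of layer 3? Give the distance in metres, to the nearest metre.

9 m

p = sin θ₁/V₁ = sin 5.1°/0.88 = 1.0102e-01 s/km is conserved through the stack.
Layer 1: θ = 5.10°; offset = 14.2·tan 5.10° = 1.267 m.
Layer 2: sin θ = p·1.86 = 0.1879 → θ = 10.83°; offset = 14.2·tan 10.83° = 2.716 m.
Layer 3: sin θ = p·4.74 = 0.4788 → θ = 28.61°; offset = 9.2·tan 28.61° = 5.018 m.
Total horizontal offset = 9.001 m.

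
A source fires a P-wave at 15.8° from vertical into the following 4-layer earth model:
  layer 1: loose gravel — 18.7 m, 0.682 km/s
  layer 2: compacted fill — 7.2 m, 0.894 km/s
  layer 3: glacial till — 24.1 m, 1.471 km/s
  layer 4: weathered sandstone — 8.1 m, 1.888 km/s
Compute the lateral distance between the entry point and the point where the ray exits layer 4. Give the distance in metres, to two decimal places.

Apply Snell's law at each interface; in layer i the horizontal offset is hᵢ·tan θᵢ.
Layer 1: θ = 15.80°; offset = 18.7·tan 15.80° = 5.2916 m.
Layer 2: sin θ = 0.894·sin 15.8°/0.682 = 0.3569, θ = 20.91°; offset = 7.2·tan 20.91° = 2.7510 m.
Layer 3: sin θ = 1.471·sin 15.8°/0.682 = 0.5873, θ = 35.96°; offset = 24.1·tan 35.96° = 17.4866 m.
Layer 4: sin θ = 1.888·sin 15.8°/0.682 = 0.7538, θ = 48.92°; offset = 8.1·tan 48.92° = 9.2908 m.
Σ offsets = 34.8201 m.

34.82 m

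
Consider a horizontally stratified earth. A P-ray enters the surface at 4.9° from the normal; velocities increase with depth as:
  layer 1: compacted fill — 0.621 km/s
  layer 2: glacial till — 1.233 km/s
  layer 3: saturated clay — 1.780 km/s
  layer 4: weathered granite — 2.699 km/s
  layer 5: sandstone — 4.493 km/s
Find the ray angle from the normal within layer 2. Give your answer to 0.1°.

9.8°

Snell's law across each interface conserves sin θ / V, so sin θ_2 = V_2·sin θ₁/V₁.
sin θ_2 = 1.233 × sin 4.9° / 0.621 = 0.1696.
θ_2 = arcsin 0.1696 = 9.76°.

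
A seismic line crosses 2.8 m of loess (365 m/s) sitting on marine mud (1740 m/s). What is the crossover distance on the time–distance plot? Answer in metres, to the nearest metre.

x_cross = 2h·√((V₂+V₁)/(V₂−V₁)).
(V₂+V₁)/(V₂−V₁) = (1740+365)/(1740−365) = 1.5309; √ = 1.2373.
x_cross = 2·2.8·1.2373 = 6.93 m.

7 m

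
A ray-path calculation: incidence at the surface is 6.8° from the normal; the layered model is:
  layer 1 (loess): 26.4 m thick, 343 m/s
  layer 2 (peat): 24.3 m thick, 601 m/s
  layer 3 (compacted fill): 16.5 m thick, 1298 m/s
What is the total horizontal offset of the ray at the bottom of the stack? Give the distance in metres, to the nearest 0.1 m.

Apply Snell's law at each interface; in layer i the horizontal offset is hᵢ·tan θᵢ.
Layer 1: θ = 6.80°; offset = 26.4·tan 6.80° = 3.148 m.
Layer 2: sin θ = 601·sin 6.8°/343 = 0.2075, θ = 11.97°; offset = 24.3·tan 11.97° = 5.154 m.
Layer 3: sin θ = 1298·sin 6.8°/343 = 0.4481, θ = 26.62°; offset = 16.5·tan 26.62° = 8.270 m.
Total horizontal offset = 16.571 m.

16.6 m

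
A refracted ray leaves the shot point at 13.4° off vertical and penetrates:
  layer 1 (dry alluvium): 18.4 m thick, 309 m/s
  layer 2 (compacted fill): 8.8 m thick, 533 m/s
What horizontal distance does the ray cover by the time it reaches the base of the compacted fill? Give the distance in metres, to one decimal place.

Apply Snell's law at each interface; in layer i the horizontal offset is hᵢ·tan θᵢ.
Layer 1: θ = 13.40°; offset = 18.4·tan 13.40° = 4.383 m.
Layer 2: sin θ = 533·sin 13.4°/309 = 0.3997, θ = 23.56°; offset = 8.8·tan 23.56° = 3.838 m.
Summing the layer offsets gives 8.221 m.

8.2 m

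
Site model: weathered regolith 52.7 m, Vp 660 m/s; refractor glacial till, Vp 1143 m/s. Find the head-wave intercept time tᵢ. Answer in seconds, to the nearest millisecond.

θ_c = arcsin(V₁/V₂) = arcsin(660/1143) = 35.27°; cos θ_c = 0.8164.
tᵢ = 2h·cos θ_c / V₁ = 2·52.7·0.8164 / 660 = 0.13038 s.

0.130 s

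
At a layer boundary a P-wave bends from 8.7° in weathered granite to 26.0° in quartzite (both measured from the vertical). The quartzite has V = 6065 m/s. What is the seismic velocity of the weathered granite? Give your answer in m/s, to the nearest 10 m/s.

2090 m/s

sin 8.7° = 0.1513; sin 26.0° = 0.4384.
V₁ = V₂·(sin θ₁/sin θ₂) = 6065·(0.1513/0.4384) = 2092.74 m/s.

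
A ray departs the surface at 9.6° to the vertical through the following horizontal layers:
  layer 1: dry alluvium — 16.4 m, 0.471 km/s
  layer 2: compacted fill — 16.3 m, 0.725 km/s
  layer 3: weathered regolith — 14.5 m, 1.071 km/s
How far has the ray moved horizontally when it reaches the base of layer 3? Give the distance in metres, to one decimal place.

Apply Snell's law at each interface; in layer i the horizontal offset is hᵢ·tan θᵢ.
Layer 1: θ = 9.60°; offset = 16.4·tan 9.60° = 2.774 m.
Layer 2: sin θ = 0.725·sin 9.6°/0.471 = 0.2567, θ = 14.87°; offset = 16.3·tan 14.87° = 4.329 m.
Layer 3: sin θ = 1.071·sin 9.6°/0.471 = 0.3792, θ = 22.28°; offset = 14.5·tan 22.28° = 5.942 m.
Total horizontal offset = 13.046 m.

13.0 m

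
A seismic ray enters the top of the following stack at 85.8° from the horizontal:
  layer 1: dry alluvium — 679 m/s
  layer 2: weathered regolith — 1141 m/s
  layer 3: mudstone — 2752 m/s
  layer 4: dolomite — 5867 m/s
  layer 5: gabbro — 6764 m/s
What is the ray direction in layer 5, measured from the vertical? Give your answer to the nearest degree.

47°

From the normal: θ₁ = 90° − 85.8° = 4.2°.
Ray parameter p = sin 4.2° / 679 = 1.0786e-04 s/m.
sin θ_5 = p·V_5 = 1.0786e-04 × 6764 = 0.7296.
θ_5 = 46.85° from the vertical.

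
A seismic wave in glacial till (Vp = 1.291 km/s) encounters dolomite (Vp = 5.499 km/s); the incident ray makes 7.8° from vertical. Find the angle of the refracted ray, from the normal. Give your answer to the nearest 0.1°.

35.3°

sin θ₁/V₁ = sin θ₂/V₂ ⇒ sin θ₂ = 5.499·sin 7.8°/1.291 = 5.499·0.1357/1.291 = 0.5781.
θ₂ = sin⁻¹(0.5781) = 35.32° (from vertical).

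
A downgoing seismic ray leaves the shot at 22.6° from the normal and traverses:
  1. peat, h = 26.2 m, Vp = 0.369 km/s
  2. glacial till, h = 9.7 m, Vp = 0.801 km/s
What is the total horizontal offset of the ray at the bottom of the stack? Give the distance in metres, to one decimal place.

Apply Snell's law at each interface; in layer i the horizontal offset is hᵢ·tan θᵢ.
Layer 1: θ = 22.60°; offset = 26.2·tan 22.60° = 10.906 m.
Layer 2: sin θ = 0.801·sin 22.6°/0.369 = 0.8342, θ = 56.53°; offset = 9.7·tan 56.53° = 14.673 m.
Total horizontal offset = 25.579 m.

25.6 m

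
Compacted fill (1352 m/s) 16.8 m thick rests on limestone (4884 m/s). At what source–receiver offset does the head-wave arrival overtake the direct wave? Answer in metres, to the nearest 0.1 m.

x_cross = 2h·√((V₂+V₁)/(V₂−V₁)).
(V₂+V₁)/(V₂−V₁) = (4884+1352)/(4884−1352) = 1.7656; √ = 1.3287.
x_cross = 2·16.8·1.3287 = 44.65 m.

44.6 m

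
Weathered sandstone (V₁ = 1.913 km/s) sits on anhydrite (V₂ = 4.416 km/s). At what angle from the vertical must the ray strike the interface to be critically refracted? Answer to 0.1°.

25.7°

At critical incidence the refracted ray runs along the interface (θ₂ = 90°), so sin θ_c = V₁/V₂.
θ_c = arcsin(1.913/4.416) = arcsin 0.4332 = 25.67°.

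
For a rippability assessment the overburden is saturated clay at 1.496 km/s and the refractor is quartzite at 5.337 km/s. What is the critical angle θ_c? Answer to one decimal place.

16.3°

At critical incidence the refracted ray runs along the interface (θ₂ = 90°), so sin θ_c = V₁/V₂.
θ_c = arcsin(1.496/5.337) = arcsin 0.2803 = 16.28°.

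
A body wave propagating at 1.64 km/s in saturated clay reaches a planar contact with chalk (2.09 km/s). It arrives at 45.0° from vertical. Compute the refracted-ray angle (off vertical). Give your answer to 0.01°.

64.31°

sin θ₁/V₁ = sin θ₂/V₂ ⇒ sin θ₂ = 2.09·sin 45.0°/1.64 = 2.09·0.7071/1.64 = 0.9011.
θ₂ = arcsin 0.9011 = 64.31° from the normal.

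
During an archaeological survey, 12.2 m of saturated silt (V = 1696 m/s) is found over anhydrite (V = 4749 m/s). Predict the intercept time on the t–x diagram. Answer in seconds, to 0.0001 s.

0.0134 s

θ_c = arcsin(V₁/V₂) = arcsin(1696/4749) = 20.92°; cos θ_c = 0.9341.
tᵢ = 2h·cos θ_c / V₁ = 2·12.2·0.9341 / 1696 = 0.01344 s.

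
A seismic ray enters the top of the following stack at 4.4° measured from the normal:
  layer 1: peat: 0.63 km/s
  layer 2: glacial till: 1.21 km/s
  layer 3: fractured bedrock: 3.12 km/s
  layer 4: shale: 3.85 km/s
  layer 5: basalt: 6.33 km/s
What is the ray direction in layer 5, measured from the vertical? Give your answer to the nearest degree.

50°

Ray parameter p = sin 4.4° / 0.63 = 1.2178e-01 s/km.
sin θ_5 = p·V_5 = 1.2178e-01 × 6.33 = 0.7708.
θ_5 = 50.43° from the vertical.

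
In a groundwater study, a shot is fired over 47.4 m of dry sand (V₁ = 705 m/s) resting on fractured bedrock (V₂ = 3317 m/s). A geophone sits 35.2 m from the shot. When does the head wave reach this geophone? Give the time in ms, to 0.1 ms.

142.0 ms

θ_c = arcsin(V₁/V₂) = arcsin(705/3317) = 12.27°, cos θ_c = 0.9772.
Intercept time tᵢ = 2h cos θ_c / V₁ = 2·47.4·0.9772/705 = 0.13140 s.
t = x/V₂ + tᵢ = 35.2/3317 + 0.13140 = 0.14201 s.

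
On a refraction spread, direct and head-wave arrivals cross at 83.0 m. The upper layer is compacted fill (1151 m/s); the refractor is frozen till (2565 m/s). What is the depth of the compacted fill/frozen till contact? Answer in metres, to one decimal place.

h = (x_cross/2)·√((V₂−V₁)/(V₂+V₁)).
(V₂−V₁)/(V₂+V₁) = (2565−1151)/(2565+1151) = 0.3805; √ = 0.6169.
h = (83.0/2)·0.6169 = 25.60 m.

25.6 m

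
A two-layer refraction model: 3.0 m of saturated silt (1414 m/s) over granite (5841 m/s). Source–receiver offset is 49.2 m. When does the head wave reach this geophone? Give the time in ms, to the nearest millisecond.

13 ms

θ_c = arcsin(V₁/V₂) = arcsin(1414/5841) = 14.01°, cos θ_c = 0.9703.
Intercept time tᵢ = 2h cos θ_c / V₁ = 2·3.0·0.9703/1414 = 0.00412 s.
t = x/V₂ + tᵢ = 49.2/5841 + 0.00412 = 0.01254 s.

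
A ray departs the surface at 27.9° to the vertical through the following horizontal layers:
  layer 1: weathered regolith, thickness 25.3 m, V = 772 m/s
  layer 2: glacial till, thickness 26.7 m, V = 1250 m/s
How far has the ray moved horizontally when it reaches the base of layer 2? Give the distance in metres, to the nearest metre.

44 m

Ray parameter p = sin 27.9° / 772 m/s = 6.0613e-04 s/m.
Layer 1: θ = 27.90°; offset = 25.3·tan 27.90° = 13.396 m.
Layer 2: sin θ = p·1250 = 0.7577 → θ = 49.26°; offset = 26.7·tan 49.26° = 30.996 m.
Total horizontal offset = 44.392 m.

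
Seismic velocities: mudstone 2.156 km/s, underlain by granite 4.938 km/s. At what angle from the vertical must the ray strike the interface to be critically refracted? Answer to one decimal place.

25.9°

At critical incidence the refracted ray runs along the interface (θ₂ = 90°), so sin θ_c = V₁/V₂.
θ_c = arcsin(2.156/4.938) = arcsin 0.4366 = 25.89°.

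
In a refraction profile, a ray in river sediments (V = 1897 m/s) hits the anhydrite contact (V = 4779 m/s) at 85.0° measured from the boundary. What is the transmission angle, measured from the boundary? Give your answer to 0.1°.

77.3°

Angle from the normal: 90° − 85.0° = 5.0°.
sin θ₁/V₁ = sin θ₂/V₂ ⇒ sin θ₂ = 4779·sin 5.0°/1897 = 4779·0.0872/1897 = 0.2196.
θ₂ = sin⁻¹(0.2196) = 12.68° (from vertical).
From the interface: 90° − 12.68° = 77.32°.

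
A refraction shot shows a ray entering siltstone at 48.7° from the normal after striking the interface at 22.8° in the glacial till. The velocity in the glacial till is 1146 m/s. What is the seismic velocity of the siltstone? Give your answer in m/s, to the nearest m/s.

Snell's law: sin 22.8°/V₁ = sin 48.7°/V₂.
V₂ = V₁·sin 48.7°/sin 22.8° = 1146 × 1.9387 = 2221.71 m/s.

2222 m/s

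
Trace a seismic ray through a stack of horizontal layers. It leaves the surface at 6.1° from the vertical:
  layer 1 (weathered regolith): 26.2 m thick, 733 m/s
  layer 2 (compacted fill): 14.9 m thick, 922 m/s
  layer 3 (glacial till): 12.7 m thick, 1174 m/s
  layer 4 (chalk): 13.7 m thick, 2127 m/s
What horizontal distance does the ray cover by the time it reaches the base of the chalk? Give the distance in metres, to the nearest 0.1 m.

Ray parameter p = sin 6.1° / 733 m/s = 1.4497e-04 s/m.
Layer 1: θ = 6.10°; offset = 26.2·tan 6.10° = 2.800 m.
Layer 2: sin θ = p·922 = 0.1337 → θ = 7.68°; offset = 14.9·tan 7.68° = 2.010 m.
Layer 3: sin θ = p·1174 = 0.1702 → θ = 9.80°; offset = 12.7·tan 9.80° = 2.193 m.
Layer 4: sin θ = p·2127 = 0.3084 → θ = 17.96°; offset = 13.7·tan 17.96° = 4.441 m.
Σ offsets = 11.444 m.

11.4 m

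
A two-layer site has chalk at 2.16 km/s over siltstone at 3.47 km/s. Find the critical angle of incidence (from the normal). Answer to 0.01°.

Critical incidence: sin θ_c = V₁/V₂ = 2.16/3.47 = 0.6225.
θ_c = arcsin 0.6225 = 38.50°.

38.50°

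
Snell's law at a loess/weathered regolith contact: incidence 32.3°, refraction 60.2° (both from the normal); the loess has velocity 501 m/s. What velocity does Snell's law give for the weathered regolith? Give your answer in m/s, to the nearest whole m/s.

814 m/s

Snell's law: sin 32.3°/V₁ = sin 60.2°/V₂.
V₂ = V₁·sin 60.2°/sin 32.3° = 501 × 1.6240 = 813.60 m/s.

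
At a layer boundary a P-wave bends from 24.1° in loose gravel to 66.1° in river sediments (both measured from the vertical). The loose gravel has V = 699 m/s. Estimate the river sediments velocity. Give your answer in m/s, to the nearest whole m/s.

1565 m/s

Snell's law: sin 24.1°/V₁ = sin 66.1°/V₂.
V₂ = V₁·sin 66.1°/sin 24.1° = 699 × 2.2390 = 1565.06 m/s.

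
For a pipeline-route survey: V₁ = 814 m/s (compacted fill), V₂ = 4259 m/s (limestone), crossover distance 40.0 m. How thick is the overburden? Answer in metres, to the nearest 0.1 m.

16.5 m

h = (x_cross/2)·√((V₂−V₁)/(V₂+V₁)).
(V₂−V₁)/(V₂+V₁) = (4259−814)/(4259+814) = 0.6791; √ = 0.8241.
h = (40.0/2)·0.8241 = 16.48 m.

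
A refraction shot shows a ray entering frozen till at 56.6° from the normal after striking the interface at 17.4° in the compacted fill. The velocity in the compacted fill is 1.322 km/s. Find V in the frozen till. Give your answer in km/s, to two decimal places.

Snell's law: sin 17.4°/V₁ = sin 56.6°/V₂.
V₂ = V₁·sin 56.6°/sin 17.4° = 1.322 × 2.7918 = 3.69 km/s.

3.69 km/s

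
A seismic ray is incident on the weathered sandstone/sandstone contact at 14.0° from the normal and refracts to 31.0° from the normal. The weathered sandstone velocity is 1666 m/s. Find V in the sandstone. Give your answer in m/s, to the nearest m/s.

3547 m/s

sin 14.0° = 0.2419; sin 31.0° = 0.5150.
V₂ = V₁·(sin θ₂/sin θ₁) = 1666·(0.5150/0.2419) = 3546.82 m/s.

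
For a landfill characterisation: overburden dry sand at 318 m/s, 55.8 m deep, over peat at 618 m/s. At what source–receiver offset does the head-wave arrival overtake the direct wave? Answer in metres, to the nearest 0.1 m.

x_cross = 2h·√((V₂+V₁)/(V₂−V₁)).
(V₂+V₁)/(V₂−V₁) = (618+318)/(618−318) = 3.1200; √ = 1.7664.
x_cross = 2·55.8·1.7664 = 197.12 m.

197.1 m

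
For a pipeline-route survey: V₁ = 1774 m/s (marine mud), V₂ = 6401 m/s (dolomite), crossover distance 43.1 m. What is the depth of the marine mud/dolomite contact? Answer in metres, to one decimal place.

x_cross = 2h·√((V₂+V₁)/(V₂−V₁)) → h = x_cross / (2·√((V₂+V₁)/(V₂−V₁))).
√((V₂+V₁)/(V₂−V₁)) = √((6401+1774)/(6401−1774)) = 1.3292.
h = 43.1 / (2·1.3292) = 16.21 m.

16.2 m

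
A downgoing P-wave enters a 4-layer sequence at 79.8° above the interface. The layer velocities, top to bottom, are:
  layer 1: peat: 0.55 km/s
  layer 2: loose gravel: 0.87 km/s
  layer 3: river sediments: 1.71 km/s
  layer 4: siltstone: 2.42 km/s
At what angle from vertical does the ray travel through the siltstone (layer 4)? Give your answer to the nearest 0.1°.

From the normal: θ₁ = 90° − 79.8° = 10.2°.
Ray parameter p = sin 10.2° / 0.55 = 3.2197e-01 s/km.
sin θ_4 = p·V_4 = 3.2197e-01 × 2.42 = 0.7792.
θ_4 = 51.18° from the vertical.

51.2°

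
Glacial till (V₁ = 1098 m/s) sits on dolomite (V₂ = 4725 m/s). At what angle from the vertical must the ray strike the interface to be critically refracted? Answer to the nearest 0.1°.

Critical incidence: sin θ_c = V₁/V₂ = 1098/4725 = 0.2324.
θ_c = arcsin 0.2324 = 13.44°.

13.4°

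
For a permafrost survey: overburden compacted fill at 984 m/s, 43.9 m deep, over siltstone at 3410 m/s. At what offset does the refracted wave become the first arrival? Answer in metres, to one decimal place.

118.2 m

θ_c = arcsin(984/3410) = 16.77°, so cos θ_c = 0.9575 and tᵢ = 2h cos θ_c/V₁ = 0.0854 s.
At crossover x/V₁ = x/V₂ + tᵢ ⇒ x = tᵢ/(1/V₁ − 1/V₂) = 0.08543/(1.0163e-03 − 2.9326e-04) = 118.16 m.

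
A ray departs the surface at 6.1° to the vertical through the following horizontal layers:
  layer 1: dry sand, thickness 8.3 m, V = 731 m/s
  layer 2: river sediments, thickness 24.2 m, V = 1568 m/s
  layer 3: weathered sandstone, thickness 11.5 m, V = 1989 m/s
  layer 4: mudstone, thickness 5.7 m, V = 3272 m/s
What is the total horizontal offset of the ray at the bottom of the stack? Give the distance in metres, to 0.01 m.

13.11 m

Ray parameter p = sin 6.1° / 731 m/s = 1.4537e-04 s/m.
Layer 1: θ = 6.10°; offset = 8.3·tan 6.10° = 0.8870 m.
Layer 2: sin θ = p·1568 = 0.2279 → θ = 13.18°; offset = 24.2·tan 13.18° = 5.6652 m.
Layer 3: sin θ = p·1989 = 0.2891 → θ = 16.81°; offset = 11.5·tan 16.81° = 3.4734 m.
Layer 4: sin θ = p·3272 = 0.4756 → θ = 28.40°; offset = 5.7·tan 28.40° = 3.0821 m.
Summing the layer offsets gives 13.1078 m.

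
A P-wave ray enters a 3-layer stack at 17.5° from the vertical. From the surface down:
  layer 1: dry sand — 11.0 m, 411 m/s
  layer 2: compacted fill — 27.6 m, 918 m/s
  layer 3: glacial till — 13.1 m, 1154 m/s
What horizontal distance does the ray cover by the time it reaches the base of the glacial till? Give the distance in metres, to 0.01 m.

49.13 m

p = sin θ₁/V₁ = sin 17.5°/411 = 7.3164e-04 s/m is conserved through the stack.
Layer 1: θ = 17.50°; offset = 11.0·tan 17.50° = 3.4683 m.
Layer 2: sin θ = p·918 = 0.6716 → θ = 42.19°; offset = 27.6·tan 42.19° = 25.0213 m.
Layer 3: sin θ = p·1154 = 0.8443 → θ = 57.60°; offset = 13.1·tan 57.60° = 20.6414 m.
Σ offsets = 49.1310 m.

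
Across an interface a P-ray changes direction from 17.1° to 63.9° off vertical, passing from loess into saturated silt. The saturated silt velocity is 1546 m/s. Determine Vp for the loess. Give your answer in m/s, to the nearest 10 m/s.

510 m/s

Snell's law: sin 17.1°/V₁ = sin 63.9°/V₂.
V₁ = V₂·sin 17.1°/sin 63.9° = 1546 × 0.3274 = 506.21 m/s.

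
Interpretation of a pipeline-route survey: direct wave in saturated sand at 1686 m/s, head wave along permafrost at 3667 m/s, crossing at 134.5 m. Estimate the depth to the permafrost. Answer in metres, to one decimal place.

x_cross = 2h·√((V₂+V₁)/(V₂−V₁)) → h = x_cross / (2·√((V₂+V₁)/(V₂−V₁))).
√((V₂+V₁)/(V₂−V₁)) = √((3667+1686)/(3667−1686)) = 1.6438.
h = 134.5 / (2·1.6438) = 40.91 m.

40.9 m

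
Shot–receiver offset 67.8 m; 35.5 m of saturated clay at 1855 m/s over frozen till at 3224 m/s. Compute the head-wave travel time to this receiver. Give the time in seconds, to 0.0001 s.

0.0523 s

t = x/V₂ + 2h·√(V₂²−V₁²)/(V₁V₂).
√(V₂²−V₁²) = √(3224²−1855²) = 2636.9 m/s; delay term = 2·35.5·2636.9/(1855·3224) = 0.03130 s.
t = 67.8/3224 + 0.03130 = 0.05233 s.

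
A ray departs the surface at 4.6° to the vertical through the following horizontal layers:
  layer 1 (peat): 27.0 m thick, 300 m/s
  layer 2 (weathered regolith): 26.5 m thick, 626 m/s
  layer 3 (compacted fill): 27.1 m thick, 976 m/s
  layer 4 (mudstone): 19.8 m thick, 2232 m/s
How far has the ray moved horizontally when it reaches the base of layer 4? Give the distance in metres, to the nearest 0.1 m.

Ray parameter p = sin 4.6° / 300 m/s = 2.6733e-04 s/m.
Layer 1: θ = 4.60°; offset = 27.0·tan 4.60° = 2.172 m.
Layer 2: sin θ = p·626 = 0.1673 → θ = 9.63°; offset = 26.5·tan 9.63° = 4.498 m.
Layer 3: sin θ = p·976 = 0.2609 → θ = 15.12°; offset = 27.1·tan 15.12° = 7.324 m.
Layer 4: sin θ = p·2232 = 0.5967 → θ = 36.63°; offset = 19.8·tan 36.63° = 14.722 m.
Total horizontal offset = 28.717 m.

28.7 m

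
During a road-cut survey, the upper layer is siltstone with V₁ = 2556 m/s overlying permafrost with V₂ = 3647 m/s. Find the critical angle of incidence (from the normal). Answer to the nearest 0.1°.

44.5°

At critical incidence the refracted ray runs along the interface (θ₂ = 90°), so sin θ_c = V₁/V₂.
θ_c = arcsin(2556/3647) = arcsin 0.7009 = 44.50°.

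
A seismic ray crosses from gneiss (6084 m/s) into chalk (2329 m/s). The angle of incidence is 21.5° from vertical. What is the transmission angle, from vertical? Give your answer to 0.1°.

Snell's law: sin θ₂ = (V₂/V₁)·sin θ₁ = (2329/6084)·sin 21.5° = 0.1403.
θ₂ = sin⁻¹(0.1403) = 8.07° (from vertical).

8.1°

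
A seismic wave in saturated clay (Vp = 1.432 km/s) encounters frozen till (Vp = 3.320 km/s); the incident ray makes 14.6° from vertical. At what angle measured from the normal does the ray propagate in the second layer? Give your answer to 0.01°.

sin θ₁/V₁ = sin θ₂/V₂ ⇒ sin θ₂ = 3.320·sin 14.6°/1.432 = 3.320·0.2521/1.432 = 0.5844.
θ₂ = arcsin 0.5844 = 35.76° from the normal.

35.76°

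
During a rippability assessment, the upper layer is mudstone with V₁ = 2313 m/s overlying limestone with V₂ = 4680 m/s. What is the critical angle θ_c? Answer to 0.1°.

29.6°

At critical incidence the refracted ray runs along the interface (θ₂ = 90°), so sin θ_c = V₁/V₂.
θ_c = arcsin(2313/4680) = arcsin 0.4942 = 29.62°.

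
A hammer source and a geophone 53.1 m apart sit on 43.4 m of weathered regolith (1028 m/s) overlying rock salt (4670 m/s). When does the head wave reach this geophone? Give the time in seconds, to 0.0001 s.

0.0937 s

t = x/V₂ + 2h·√(V₂²−V₁²)/(V₁V₂).
√(V₂²−V₁²) = √(4670²−1028²) = 4555.4 m/s; delay term = 2·43.4·4555.4/(1028·4670) = 0.08236 s.
t = 53.1/4670 + 0.08236 = 0.09374 s.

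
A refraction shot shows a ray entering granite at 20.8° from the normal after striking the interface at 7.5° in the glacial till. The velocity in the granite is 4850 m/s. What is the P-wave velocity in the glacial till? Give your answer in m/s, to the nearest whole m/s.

Snell's law: sin 7.5°/V₁ = sin 20.8°/V₂.
V₁ = V₂·sin 7.5°/sin 20.8° = 4850 × 0.3676 = 1782.71 m/s.

1783 m/s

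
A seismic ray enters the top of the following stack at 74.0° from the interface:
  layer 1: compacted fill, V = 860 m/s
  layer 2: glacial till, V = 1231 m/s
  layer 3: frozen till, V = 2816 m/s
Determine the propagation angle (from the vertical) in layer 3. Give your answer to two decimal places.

64.50°

From the normal: θ₁ = 90° − 74.0° = 16.0°.
Snell's law across each interface conserves sin θ / V, so sin θ_3 = V_3·sin θ₁/V₁.
sin θ_3 = 2816 × sin 16.0° / 860 = 0.9026.
θ_3 = 64.50° from the vertical.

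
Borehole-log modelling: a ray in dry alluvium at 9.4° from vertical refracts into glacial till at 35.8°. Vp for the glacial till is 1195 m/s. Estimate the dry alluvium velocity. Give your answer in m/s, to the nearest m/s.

sin 9.4° = 0.1633; sin 35.8° = 0.5850.
V₁ = V₂·(sin θ₁/sin θ₂) = 1195·(0.1633/0.5850) = 333.66 m/s.

334 m/s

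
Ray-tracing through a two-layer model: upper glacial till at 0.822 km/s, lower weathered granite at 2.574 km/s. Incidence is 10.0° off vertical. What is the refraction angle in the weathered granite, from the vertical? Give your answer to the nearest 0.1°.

sin θ₁/V₁ = sin θ₂/V₂ ⇒ sin θ₂ = 2.574·sin 10.0°/0.822 = 2.574·0.1736/0.822 = 0.5438.
θ₂ = arcsin 0.5438 = 32.94° from the normal.

32.9°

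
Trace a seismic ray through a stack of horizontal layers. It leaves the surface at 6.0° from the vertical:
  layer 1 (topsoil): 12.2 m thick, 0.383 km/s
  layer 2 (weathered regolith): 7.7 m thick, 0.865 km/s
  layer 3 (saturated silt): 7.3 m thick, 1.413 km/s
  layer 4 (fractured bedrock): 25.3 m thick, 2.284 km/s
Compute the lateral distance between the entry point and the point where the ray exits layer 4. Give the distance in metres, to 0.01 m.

26.37 m

p = sin θ₁/V₁ = sin 6.0°/0.383 = 2.7292e-01 s/km is conserved through the stack.
Layer 1: θ = 6.00°; offset = 12.2·tan 6.00° = 1.2823 m.
Layer 2: sin θ = p·0.865 = 0.2361 → θ = 13.66°; offset = 7.7·tan 13.66° = 1.8707 m.
Layer 3: sin θ = p·1.413 = 0.3856 → θ = 22.68°; offset = 7.3·tan 22.68° = 3.0511 m.
Layer 4: sin θ = p·2.284 = 0.6233 → θ = 38.56°; offset = 25.3·tan 38.56° = 20.1687 m.
Total horizontal offset = 26.3728 m.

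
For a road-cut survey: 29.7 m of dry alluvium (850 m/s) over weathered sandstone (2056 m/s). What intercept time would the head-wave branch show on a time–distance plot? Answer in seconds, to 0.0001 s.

tᵢ = 2h·√(V₂²−V₁²)/(V₁V₂).
√(V₂²−V₁²) = √(2056²−850²) = 1872.1 m/s.
tᵢ = 2·29.7·1872.1/(850·2056) = 0.06363 s.

0.0636 s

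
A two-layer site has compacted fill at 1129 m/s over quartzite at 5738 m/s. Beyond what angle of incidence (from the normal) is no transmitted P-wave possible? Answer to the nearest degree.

11°

Critical incidence: sin θ_c = V₁/V₂ = 1129/5738 = 0.1968.
θ_c = arcsin 0.1968 = 11.35°.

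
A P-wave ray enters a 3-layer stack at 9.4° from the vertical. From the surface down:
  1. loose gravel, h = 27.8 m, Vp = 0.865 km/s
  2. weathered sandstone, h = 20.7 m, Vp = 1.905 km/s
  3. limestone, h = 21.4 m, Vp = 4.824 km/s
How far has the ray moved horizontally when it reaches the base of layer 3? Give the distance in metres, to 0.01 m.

Apply Snell's law at each interface; in layer i the horizontal offset is hᵢ·tan θᵢ.
Layer 1: θ = 9.40°; offset = 27.8·tan 9.40° = 4.6023 m.
Layer 2: sin θ = 1.905·sin 9.4°/0.865 = 0.3597, θ = 21.08°; offset = 20.7·tan 21.08° = 7.9798 m.
Layer 3: sin θ = 4.824·sin 9.4°/0.865 = 0.9108, θ = 65.62°; offset = 21.4·tan 65.62° = 47.2263 m.
Σ offsets = 59.8083 m.

59.81 m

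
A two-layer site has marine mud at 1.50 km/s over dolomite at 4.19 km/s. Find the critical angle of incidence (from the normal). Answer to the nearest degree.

21°

At critical incidence the refracted ray runs along the interface (θ₂ = 90°), so sin θ_c = V₁/V₂.
θ_c = arcsin(1.50/4.19) = arcsin 0.3580 = 20.98°.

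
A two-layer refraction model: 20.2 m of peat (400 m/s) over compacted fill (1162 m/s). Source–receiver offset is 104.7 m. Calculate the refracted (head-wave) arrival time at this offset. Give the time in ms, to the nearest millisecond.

185 ms

θ_c = arcsin(V₁/V₂) = arcsin(400/1162) = 20.14°, cos θ_c = 0.9389.
Intercept time tᵢ = 2h cos θ_c / V₁ = 2·20.2·0.9389/400 = 0.09483 s.
t = x/V₂ + tᵢ = 104.7/1162 + 0.09483 = 0.18493 s.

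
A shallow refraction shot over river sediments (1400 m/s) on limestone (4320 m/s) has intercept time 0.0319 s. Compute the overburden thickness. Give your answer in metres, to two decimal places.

23.60 m

h = tᵢ·V₁·V₂ / (2·√(V₂²−V₁²)).
√(V₂²−V₁²) = √(4320² − 1400²) = 4086.9 m/s.
h = 0.0319 s × 1400 × 4320 / (2 × 4086.9) = 23.60 m.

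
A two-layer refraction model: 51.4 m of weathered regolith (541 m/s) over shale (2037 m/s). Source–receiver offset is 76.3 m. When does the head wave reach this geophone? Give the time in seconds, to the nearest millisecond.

t = x/V₂ + 2h·√(V₂²−V₁²)/(V₁V₂).
√(V₂²−V₁²) = √(2037²−541²) = 1963.8 m/s; delay term = 2·51.4·1963.8/(541·2037) = 0.18319 s.
t = 76.3/2037 + 0.18319 = 0.22065 s.

0.221 s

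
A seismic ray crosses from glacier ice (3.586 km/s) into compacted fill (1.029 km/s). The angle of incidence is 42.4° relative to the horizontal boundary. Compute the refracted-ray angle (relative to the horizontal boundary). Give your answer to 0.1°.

Convert to the normal: θ₁ = 90° − 42.4° = 47.6°.
Snell's law: sin θ₂ = (V₂/V₁)·sin θ₁ = (1.029/3.586)·sin 47.6° = 0.2119.
θ₂ = sin⁻¹(0.2119) = 12.23° (from vertical).
From the interface: 90° − 12.23° = 77.77°.

77.8°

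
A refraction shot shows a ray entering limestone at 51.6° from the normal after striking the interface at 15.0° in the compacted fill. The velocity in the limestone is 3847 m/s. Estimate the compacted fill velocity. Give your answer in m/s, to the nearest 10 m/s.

Snell's law: sin 15.0°/V₁ = sin 51.6°/V₂.
V₁ = V₂·sin 15.0°/sin 51.6° = 3847 × 0.3303 = 1270.49 m/s.

1270 m/s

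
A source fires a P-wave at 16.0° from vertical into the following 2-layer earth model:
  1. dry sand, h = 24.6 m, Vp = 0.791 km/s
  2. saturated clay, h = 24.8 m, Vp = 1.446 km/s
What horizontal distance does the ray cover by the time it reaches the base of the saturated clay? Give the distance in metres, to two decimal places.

p = sin θ₁/V₁ = sin 16.0°/0.791 = 3.4847e-01 s/km is conserved through the stack.
Layer 1: θ = 16.00°; offset = 24.6·tan 16.00° = 7.0539 m.
Layer 2: sin θ = p·1.446 = 0.5039 → θ = 30.26°; offset = 24.8·tan 30.26° = 14.4671 m.
Σ offsets = 21.5211 m.

21.52 m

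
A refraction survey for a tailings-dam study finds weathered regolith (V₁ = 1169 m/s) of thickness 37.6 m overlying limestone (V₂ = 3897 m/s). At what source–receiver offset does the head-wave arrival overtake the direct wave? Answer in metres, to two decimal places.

x_cross = 2h·√((V₂+V₁)/(V₂−V₁)).
(V₂+V₁)/(V₂−V₁) = (3897+1169)/(3897−1169) = 1.8570; √ = 1.3627.
x_cross = 2·37.6·1.3627 = 102.48 m.

102.48 m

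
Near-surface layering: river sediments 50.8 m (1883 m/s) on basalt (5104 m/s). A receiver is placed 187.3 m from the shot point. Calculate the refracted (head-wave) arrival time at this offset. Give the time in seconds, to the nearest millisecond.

0.087 s

θ_c = arcsin(V₁/V₂) = arcsin(1883/5104) = 21.65°, cos θ_c = 0.9295.
Intercept time tᵢ = 2h cos θ_c / V₁ = 2·50.8·0.9295/1883 = 0.05015 s.
t = x/V₂ + tᵢ = 187.3/5104 + 0.05015 = 0.08685 s.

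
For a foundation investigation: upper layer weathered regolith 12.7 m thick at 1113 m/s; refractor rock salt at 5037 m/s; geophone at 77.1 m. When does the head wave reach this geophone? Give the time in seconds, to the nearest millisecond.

0.038 s

t = x/V₂ + 2h·√(V₂²−V₁²)/(V₁V₂).
√(V₂²−V₁²) = √(5037²−1113²) = 4912.5 m/s; delay term = 2·12.7·4912.5/(1113·5037) = 0.02226 s.
t = 77.1/5037 + 0.02226 = 0.03756 s.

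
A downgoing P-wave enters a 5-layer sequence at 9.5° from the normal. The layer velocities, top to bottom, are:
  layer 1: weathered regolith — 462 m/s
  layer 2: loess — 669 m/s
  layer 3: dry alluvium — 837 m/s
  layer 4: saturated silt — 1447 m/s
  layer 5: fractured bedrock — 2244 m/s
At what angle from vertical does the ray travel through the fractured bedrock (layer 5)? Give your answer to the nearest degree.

Ray parameter p = sin 9.5° / 462 = 3.5725e-04 s/m.
sin θ_5 = p·V_5 = 3.5725e-04 × 2244 = 0.8017.
θ_5 = arcsin 0.8017 = 53.29°.

53°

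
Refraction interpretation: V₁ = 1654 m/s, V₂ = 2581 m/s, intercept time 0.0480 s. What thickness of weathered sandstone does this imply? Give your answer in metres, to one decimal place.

h = tᵢ·V₁·V₂ / (2·√(V₂²−V₁²)).
√(V₂²−V₁²) = √(2581² − 1654²) = 1981.4 m/s.
h = 0.048 s × 1654 × 2581 / (2 × 1981.4) = 51.71 m.

51.7 m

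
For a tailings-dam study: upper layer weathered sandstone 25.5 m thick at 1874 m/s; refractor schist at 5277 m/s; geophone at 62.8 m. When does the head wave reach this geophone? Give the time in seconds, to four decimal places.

0.0373 s

θ_c = arcsin(V₁/V₂) = arcsin(1874/5277) = 20.80°, cos θ_c = 0.9348.
Intercept time tᵢ = 2h cos θ_c / V₁ = 2·25.5·0.9348/1874 = 0.02544 s.
t = x/V₂ + tᵢ = 62.8/5277 + 0.02544 = 0.03734 s.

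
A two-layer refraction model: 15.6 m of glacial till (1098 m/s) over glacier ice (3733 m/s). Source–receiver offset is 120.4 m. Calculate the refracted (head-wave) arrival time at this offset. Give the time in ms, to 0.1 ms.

t = x/V₂ + 2h·√(V₂²−V₁²)/(V₁V₂).
√(V₂²−V₁²) = √(3733²−1098²) = 3567.9 m/s; delay term = 2·15.6·3567.9/(1098·3733) = 0.02716 s.
t = 120.4/3733 + 0.02716 = 0.05941 s.

59.4 ms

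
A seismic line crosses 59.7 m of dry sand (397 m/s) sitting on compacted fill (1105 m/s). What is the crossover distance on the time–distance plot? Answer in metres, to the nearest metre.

θ_c = arcsin(397/1105) = 21.06°, so cos θ_c = 0.9332 and tᵢ = 2h cos θ_c/V₁ = 0.2807 s.
At crossover x/V₁ = x/V₂ + tᵢ ⇒ x = tᵢ/(1/V₁ − 1/V₂) = 0.28067/(2.5189e-03 − 9.0498e-04) = 173.91 m.

174 m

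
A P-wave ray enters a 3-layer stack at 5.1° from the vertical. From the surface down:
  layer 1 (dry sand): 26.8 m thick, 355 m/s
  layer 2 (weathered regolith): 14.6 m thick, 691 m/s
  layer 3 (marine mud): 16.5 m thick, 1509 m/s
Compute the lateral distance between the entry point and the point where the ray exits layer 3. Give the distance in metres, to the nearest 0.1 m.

Ray parameter p = sin 5.1° / 355 m/s = 2.5041e-04 s/m.
Layer 1: θ = 5.10°; offset = 26.8·tan 5.10° = 2.392 m.
Layer 2: sin θ = p·691 = 0.1730 → θ = 9.96°; offset = 14.6·tan 9.96° = 2.565 m.
Layer 3: sin θ = p·1509 = 0.3779 → θ = 22.20°; offset = 16.5·tan 22.20° = 6.734 m.
Total horizontal offset = 11.691 m.

11.7 m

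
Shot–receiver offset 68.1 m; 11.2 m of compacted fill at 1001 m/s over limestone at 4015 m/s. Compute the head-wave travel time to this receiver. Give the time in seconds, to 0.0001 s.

0.0386 s

t = x/V₂ + 2h·√(V₂²−V₁²)/(V₁V₂).
√(V₂²−V₁²) = √(4015²−1001²) = 3888.2 m/s; delay term = 2·11.2·3888.2/(1001·4015) = 0.02167 s.
t = 68.1/4015 + 0.02167 = 0.03863 s.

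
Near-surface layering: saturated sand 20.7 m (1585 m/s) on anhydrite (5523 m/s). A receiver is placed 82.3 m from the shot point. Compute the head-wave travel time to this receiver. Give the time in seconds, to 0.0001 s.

0.0399 s

θ_c = arcsin(V₁/V₂) = arcsin(1585/5523) = 16.68°, cos θ_c = 0.9579.
Intercept time tᵢ = 2h cos θ_c / V₁ = 2·20.7·0.9579/1585 = 0.02502 s.
t = x/V₂ + tᵢ = 82.3/5523 + 0.02502 = 0.03992 s.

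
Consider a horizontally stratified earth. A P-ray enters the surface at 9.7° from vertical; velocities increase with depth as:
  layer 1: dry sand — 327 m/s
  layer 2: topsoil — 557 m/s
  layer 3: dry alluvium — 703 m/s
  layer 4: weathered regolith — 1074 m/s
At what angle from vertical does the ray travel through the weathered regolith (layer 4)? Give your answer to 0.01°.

Ray parameter p = sin 9.7° / 327 = 5.1526e-04 s/m.
sin θ_4 = p·V_4 = 5.1526e-04 × 1074 = 0.5534.
θ_4 = arcsin 0.5534 = 33.60°.

33.60°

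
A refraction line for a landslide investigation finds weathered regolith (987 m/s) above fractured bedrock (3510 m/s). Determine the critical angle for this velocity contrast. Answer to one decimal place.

Critical incidence: sin θ_c = V₁/V₂ = 987/3510 = 0.2812.
θ_c = arcsin 0.2812 = 16.33°.

16.3°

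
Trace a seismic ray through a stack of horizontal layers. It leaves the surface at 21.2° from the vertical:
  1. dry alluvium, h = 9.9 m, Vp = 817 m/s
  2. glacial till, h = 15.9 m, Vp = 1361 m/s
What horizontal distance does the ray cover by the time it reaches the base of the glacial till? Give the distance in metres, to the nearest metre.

16 m

p = sin θ₁/V₁ = sin 21.2°/817 = 4.4262e-04 s/m is conserved through the stack.
Layer 1: θ = 21.20°; offset = 9.9·tan 21.20° = 3.840 m.
Layer 2: sin θ = p·1361 = 0.6024 → θ = 37.04°; offset = 15.9·tan 37.04° = 12.000 m.
Total horizontal offset = 15.840 m.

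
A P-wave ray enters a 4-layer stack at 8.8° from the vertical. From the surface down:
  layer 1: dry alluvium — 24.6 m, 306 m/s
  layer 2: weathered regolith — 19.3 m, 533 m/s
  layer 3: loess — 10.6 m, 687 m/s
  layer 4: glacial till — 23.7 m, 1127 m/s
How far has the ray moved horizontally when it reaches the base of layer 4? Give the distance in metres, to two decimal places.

Ray parameter p = sin 8.8° / 306 m/s = 4.9995e-04 s/m.
Layer 1: θ = 8.80°; offset = 24.6·tan 8.80° = 3.8083 m.
Layer 2: sin θ = p·533 = 0.2665 → θ = 15.45°; offset = 19.3·tan 15.45° = 5.3359 m.
Layer 3: sin θ = p·687 = 0.3435 → θ = 20.09°; offset = 10.6·tan 20.09° = 3.8766 m.
Layer 4: sin θ = p·1127 = 0.5634 → θ = 34.29°; offset = 23.7·tan 34.29° = 16.1638 m.
Summing the layer offsets gives 29.1845 m.

29.18 m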